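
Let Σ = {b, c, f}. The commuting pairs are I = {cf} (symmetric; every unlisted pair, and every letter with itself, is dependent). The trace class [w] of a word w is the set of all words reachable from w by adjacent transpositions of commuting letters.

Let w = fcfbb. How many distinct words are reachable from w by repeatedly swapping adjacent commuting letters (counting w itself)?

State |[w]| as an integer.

3

#0=f has no predecessor
#1=c has no predecessor
#2=f depends on [0:f]
#3=b depends on [1:c, 2:f]
#4=b depends on [3:b]
sources: [0:f, 1:c]
N(rest) = Σ N(rest − s) over sources s of rest; N(one piece) = 1:
  size 1 → [4]=1
  size 2 → [3,4]=1
  size 3 → [1,3,4]=1  [2,3,4]=1
  first=0(f) contributes 2
  first=1(c) contributes 1
|[w]| = 3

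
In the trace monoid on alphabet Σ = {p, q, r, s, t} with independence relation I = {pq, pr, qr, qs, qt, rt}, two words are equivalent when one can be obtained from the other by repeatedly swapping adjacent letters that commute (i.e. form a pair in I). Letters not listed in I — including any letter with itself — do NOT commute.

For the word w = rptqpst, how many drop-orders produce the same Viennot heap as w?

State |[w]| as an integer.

0(r) covers ∅
1(p) covers ∅
2(t) covers 1:p
3(q) covers ∅
4(p) covers 2:t
5(s) covers 0:r, 4:p
6(t) covers 5:s
floor of heap: 0:r, 1:p, 3:q
completions by unplaced set U, small U first (add the entries for U minus each lowest piece of U):
  |U|=1: {3}:1  {6}:1
  |U|=2: {3,6}:2  {5,6}:1
  |U|=3: {0,5,6}:1  {3,5,6}:3  {4,5,6}:1
  |U|=4: {0,3,5,6}:4  {0,4,5,6}:2  {2,4,5,6}:1  {3,4,5,6}:4
  |U|=5: {0,2,4,5,6}:3  {0,3,4,5,6}:10  {1,2,4,5,6}:1  {2,3,4,5,6}:5
  start at 0(r): 6
  start at 1(p): 18
  start at 3(q): 4
sum over floor = 28

28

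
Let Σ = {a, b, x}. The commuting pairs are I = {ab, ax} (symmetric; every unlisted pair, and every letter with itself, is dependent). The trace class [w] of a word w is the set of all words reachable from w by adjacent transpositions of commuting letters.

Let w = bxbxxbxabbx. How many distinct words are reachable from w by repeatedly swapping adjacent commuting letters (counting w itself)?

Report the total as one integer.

11

#0=b has no predecessor
#1=x depends on [0:b]
#2=b depends on [1:x]
#3=x depends on [2:b]
#4=x depends on [3:x]
#5=b depends on [4:x]
#6=x depends on [5:b]
#7=a has no predecessor
#8=b depends on [6:x]
#9=b depends on [8:b]
#10=x depends on [9:b]
sources: [0:b, 7:a]
N(rest) = Σ N(rest − s) over sources s of rest; N(one piece) = 1:
  size 1 → [7]=1  [10]=1
  size 2 → [7,10]=2  [9,10]=1
  size 3 → [7,9,10]=3  [8,9,10]=1
  size 4 → [6,8,9,10]=1  [7,8,9,10]=4
  size 5 → [5,6,8,9,10]=1  [6,7,8,9,10]=5
  size 6 → [4,5,6,8,9,10]=1  [5,6,7,8,9,10]=6
  size 7 → [3,4,5,6,8,9,10]=1  [4,5,6,7,8,9,10]=7
  size 8 → [2,3,4,5,6,8,9,10]=1  [3,4,5,6,7,8,9,10]=8
  size 9 → [1,2,3,4,5,6,8,9,10]=1  [2,3,4,5,6,7,8,9,10]=9
  first=0(b) contributes 10
  first=7(a) contributes 1
|[w]| = 11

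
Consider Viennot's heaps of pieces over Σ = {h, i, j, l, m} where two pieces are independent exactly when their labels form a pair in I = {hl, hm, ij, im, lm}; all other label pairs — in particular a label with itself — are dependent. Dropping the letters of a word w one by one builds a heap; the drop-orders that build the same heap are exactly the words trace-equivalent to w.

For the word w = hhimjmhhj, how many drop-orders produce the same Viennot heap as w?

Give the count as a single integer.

drop 0:h onto floor
drop 1:h onto {0:h}
drop 2:i onto {1:h}
drop 3:m onto floor
drop 4:j onto {1:h, 3:m}
drop 5:m onto {4:j}
drop 6:h onto {2:i, 4:j}
drop 7:h onto {6:h}
drop 8:j onto {5:m, 7:h}
ground layer = {0:h, 3:m}
drop-orders for the pieces not yet dropped (sum over which currently-grounded one goes next):
  1 to go: {8} 1
  2 to go: {5,8} 1  {7,8} 1
  3 to go: {5,7,8} 2  {6,7,8} 1
  4 to go: {2,6,7,8} 1  {5,6,7,8} 3
  5 to go: {2,5,6,7,8} 4  {4,5,6,7,8} 3
  6 to go: {2,4,5,6,7,8} 7  {3,4,5,6,7,8} 3
  7 to go: {1,2,4,5,6,7,8} 7  {2,3,4,5,6,7,8} 10
  if 0:h drops first: 17 orders
  if 3:m drops first: 7 orders
heap linearizations: 24

24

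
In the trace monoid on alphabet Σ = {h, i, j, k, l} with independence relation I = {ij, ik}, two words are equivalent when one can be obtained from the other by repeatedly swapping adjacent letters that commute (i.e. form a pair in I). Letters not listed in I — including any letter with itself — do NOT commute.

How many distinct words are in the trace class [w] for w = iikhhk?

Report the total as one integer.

piece 0:i — minimal
piece 1:i rests on {0:i}
piece 2:k — minimal
piece 3:h rests on {1:i, 2:k}
piece 4:h rests on {3:h}
piece 5:k rests on {4:h}
minimal pieces: {0:i, 2:k}
ways to finish when only these pieces remain (= sum over removing one remaining piece with nothing left below it):
  1 left: {5}→1
  2 left: {4,5}→1
  3 left: {3,4,5}→1
  4 left: {1,3,4,5}→1  {2,3,4,5}→1
  placing 0:i first → 2 extensions
  placing 2:k first → 1 extensions
total linear extensions = 3

3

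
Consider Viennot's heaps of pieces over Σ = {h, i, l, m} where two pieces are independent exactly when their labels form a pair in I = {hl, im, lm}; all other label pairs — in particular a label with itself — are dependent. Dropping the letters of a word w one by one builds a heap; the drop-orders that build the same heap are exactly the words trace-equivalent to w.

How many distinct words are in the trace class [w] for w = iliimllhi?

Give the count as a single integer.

#0=i has no predecessor
#1=l depends on [0:i]
#2=i depends on [1:l]
#3=i depends on [2:i]
#4=m has no predecessor
#5=l depends on [3:i]
#6=l depends on [5:l]
#7=h depends on [3:i, 4:m]
#8=i depends on [6:l, 7:h]
sources: [0:i, 4:m]
N(rest) = Σ N(rest − s) over sources s of rest; N(one piece) = 1:
  size 1 → [8]=1
  size 2 → [6,8]=1  [7,8]=1
  size 3 → [4,7,8]=1  [5,6,8]=1  [6,7,8]=2
  size 4 → [4,6,7,8]=3  [5,6,7,8]=3
  size 5 → [3,5,6,7,8]=3  [4,5,6,7,8]=6
  size 6 → [2,3,5,6,7,8]=3  [3,4,5,6,7,8]=9
  size 7 → [1,2,3,5,6,7,8]=3  [2,3,4,5,6,7,8]=12
  first=0(i) contributes 15
  first=4(m) contributes 3
|[w]| = 18

18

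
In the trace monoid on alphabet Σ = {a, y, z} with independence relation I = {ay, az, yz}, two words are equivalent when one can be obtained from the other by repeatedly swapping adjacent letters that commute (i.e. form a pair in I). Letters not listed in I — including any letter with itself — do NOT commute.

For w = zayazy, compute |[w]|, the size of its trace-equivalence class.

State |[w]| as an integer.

piece 0:z — minimal
piece 1:a — minimal
piece 2:y — minimal
piece 3:a rests on {1:a}
piece 4:z rests on {0:z}
piece 5:y rests on {2:y}
minimal pieces: {0:z, 1:a, 2:y}
ways to finish when only these pieces remain (= sum over removing one remaining piece with nothing left below it):
  1 left: {3}→1  {4}→1  {5}→1
  2 left: {0,4}→1  {1,3}→1  {2,5}→1  {3,4}→2  {3,5}→2  {4,5}→2
  3 left: {0,3,4}→3  {0,4,5}→3  {1,3,4}→3  {1,3,5}→3  {2,3,5}→3  {2,4,5}→3  {3,4,5}→6
  4 left: {0,1,3,4}→6  {0,2,4,5}→6  {0,3,4,5}→12  {1,2,3,5}→6  {1,3,4,5}→12  {2,3,4,5}→12
  placing 0:z first → 30 extensions
  placing 1:a first → 30 extensions
  placing 2:y first → 30 extensions
total linear extensions = 90

90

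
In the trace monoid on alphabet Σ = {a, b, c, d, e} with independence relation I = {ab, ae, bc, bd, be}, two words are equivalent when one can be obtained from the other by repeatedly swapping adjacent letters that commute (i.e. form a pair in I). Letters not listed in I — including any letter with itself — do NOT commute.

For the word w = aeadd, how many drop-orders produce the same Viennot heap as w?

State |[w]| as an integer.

0(a) covers ∅
1(e) covers ∅
2(a) covers 0:a
3(d) covers 1:e, 2:a
4(d) covers 3:d
floor of heap: 0:a, 1:e
completions by unplaced set U, small U first (add the entries for U minus each lowest piece of U):
  |U|=1: {4}:1
  |U|=2: {3,4}:1
  |U|=3: {1,3,4}:1  {2,3,4}:1
  start at 0(a): 2
  start at 1(e): 1
sum over floor = 3

3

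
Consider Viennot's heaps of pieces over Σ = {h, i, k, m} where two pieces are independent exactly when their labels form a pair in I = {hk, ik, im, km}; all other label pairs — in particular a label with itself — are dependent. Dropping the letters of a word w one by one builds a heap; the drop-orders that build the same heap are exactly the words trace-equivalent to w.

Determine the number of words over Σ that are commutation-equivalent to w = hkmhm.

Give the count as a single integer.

drop 0:h onto floor
drop 1:k onto floor
drop 2:m onto {0:h}
drop 3:h onto {2:m}
drop 4:m onto {3:h}
ground layer = {0:h, 1:k}
drop-orders for the pieces not yet dropped (sum over which currently-grounded one goes next):
  1 to go: {1} 1  {4} 1
  2 to go: {1,4} 2  {3,4} 1
  3 to go: {1,3,4} 3  {2,3,4} 1
  if 0:h drops first: 4 orders
  if 1:k drops first: 1 orders
heap linearizations: 5

5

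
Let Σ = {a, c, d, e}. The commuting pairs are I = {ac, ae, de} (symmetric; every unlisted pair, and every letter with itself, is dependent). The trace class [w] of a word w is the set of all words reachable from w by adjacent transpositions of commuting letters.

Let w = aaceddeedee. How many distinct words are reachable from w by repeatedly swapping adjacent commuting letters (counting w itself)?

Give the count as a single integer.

434

#0=a has no predecessor
#1=a depends on [0:a]
#2=c has no predecessor
#3=e depends on [2:c]
#4=d depends on [1:a, 2:c]
#5=d depends on [4:d]
#6=e depends on [3:e]
#7=e depends on [6:e]
#8=d depends on [5:d]
#9=e depends on [7:e]
#10=e depends on [9:e]
sources: [0:a, 2:c]
N(rest) = Σ N(rest − s) over sources s of rest; N(one piece) = 1:
  size 1 → [8]=1  [10]=1
  size 2 → [5,8]=1  [8,10]=2  [9,10]=1
  size 3 → [4,5,8]=1  [5,8,10]=3  [7,9,10]=1  [8,9,10]=3
  size 4 → [1,4,5,8]=1  [4,5,8,10]=4  [5,8,9,10]=6  [6,7,9,10]=1  [7,8,9,10]=4
  size 5 → [0,1,4,5,8]=1  [1,4,5,8,10]=5  [3,6,7,9,10]=1  [4,5,8,9,10]=10  [5,7,8,9,10]=10  [6,7,8,9,10]=5
  size 6 → [0,1,4,5,8,10]=6  [1,4,5,8,9,10]=15  [3,6,7,8,9,10]=6  [4,5,7,8,9,10]=20  [5,6,7,8,9,10]=15
  size 7 → [0,1,4,5,8,9,10]=21  [1,4,5,7,8,9,10]=35  [3,5,6,7,8,9,10]=21  [4,5,6,7,8,9,10]=35
  size 8 → [0,1,4,5,7,8,9,10]=56  [1,4,5,6,7,8,9,10]=70  [3,4,5,6,7,8,9,10]=56
  size 9 → [0,1,4,5,6,7,8,9,10]=126  [1,3,4,5,6,7,8,9,10]=126  [2,3,4,5,6,7,8,9,10]=56
  first=0(a) contributes 182
  first=2(c) contributes 252
|[w]| = 434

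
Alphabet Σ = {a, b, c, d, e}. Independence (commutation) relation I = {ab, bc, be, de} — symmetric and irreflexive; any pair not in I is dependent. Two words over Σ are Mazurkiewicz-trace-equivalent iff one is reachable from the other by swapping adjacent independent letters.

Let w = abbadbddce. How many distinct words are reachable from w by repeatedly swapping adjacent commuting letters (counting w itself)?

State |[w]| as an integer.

0(a) covers ∅
1(b) covers ∅
2(b) covers 1:b
3(a) covers 0:a
4(d) covers 2:b, 3:a
5(b) covers 4:d
6(d) covers 5:b
7(d) covers 6:d
8(c) covers 7:d
9(e) covers 8:c
floor of heap: 0:a, 1:b
completions by unplaced set U, small U first (add the entries for U minus each lowest piece of U):
  |U|=1: {9}:1
  |U|=2: {8,9}:1
  |U|=3: {7,8,9}:1
  |U|=4: {6,7,8,9}:1
  |U|=5: {5,6,7,8,9}:1
  |U|=6: {4,5,6,7,8,9}:1
  |U|=7: {2,4,5,6,7,8,9}:1  {3,4,5,6,7,8,9}:1
  |U|=8: {0,3,4,5,6,7,8,9}:1  {1,2,4,5,6,7,8,9}:1  {2,3,4,5,6,7,8,9}:2
  start at 0(a): 3
  start at 1(b): 3
sum over floor = 6

6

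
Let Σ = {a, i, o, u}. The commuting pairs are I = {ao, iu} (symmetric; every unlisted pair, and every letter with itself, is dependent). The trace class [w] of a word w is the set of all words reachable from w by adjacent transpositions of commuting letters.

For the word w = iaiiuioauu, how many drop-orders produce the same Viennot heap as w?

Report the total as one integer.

drop 0:i onto floor
drop 1:a onto {0:i}
drop 2:i onto {1:a}
drop 3:i onto {2:i}
drop 4:u onto {1:a}
drop 5:i onto {3:i}
drop 6:o onto {4:u, 5:i}
drop 7:a onto {4:u, 5:i}
drop 8:u onto {6:o, 7:a}
drop 9:u onto {8:u}
ground layer = {0:i}
drop-orders for the pieces not yet dropped (sum over which currently-grounded one goes next):
  1 to go: {9} 1
  2 to go: {8,9} 1
  3 to go: {6,8,9} 1  {7,8,9} 1
  4 to go: {6,7,8,9} 2
  5 to go: {4,6,7,8,9} 2  {5,6,7,8,9} 2
  6 to go: {3,5,6,7,8,9} 2  {4,5,6,7,8,9} 4
  7 to go: {2,3,5,6,7,8,9} 2  {3,4,5,6,7,8,9} 6
  8 to go: {2,3,4,5,6,7,8,9} 8
  if 0:i drops first: 8 orders

8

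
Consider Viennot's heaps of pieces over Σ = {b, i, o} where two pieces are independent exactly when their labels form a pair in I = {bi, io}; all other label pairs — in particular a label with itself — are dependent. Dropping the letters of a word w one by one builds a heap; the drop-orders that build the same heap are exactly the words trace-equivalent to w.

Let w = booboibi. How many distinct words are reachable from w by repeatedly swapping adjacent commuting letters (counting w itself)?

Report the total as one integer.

28

#0=b has no predecessor
#1=o depends on [0:b]
#2=o depends on [1:o]
#3=b depends on [2:o]
#4=o depends on [3:b]
#5=i has no predecessor
#6=b depends on [4:o]
#7=i depends on [5:i]
sources: [0:b, 5:i]
N(rest) = Σ N(rest − s) over sources s of rest; N(one piece) = 1:
  size 1 → [6]=1  [7]=1
  size 2 → [4,6]=1  [5,7]=1  [6,7]=2
  size 3 → [3,4,6]=1  [4,6,7]=3  [5,6,7]=3
  size 4 → [2,3,4,6]=1  [3,4,6,7]=4  [4,5,6,7]=6
  size 5 → [1,2,3,4,6]=1  [2,3,4,6,7]=5  [3,4,5,6,7]=10
  size 6 → [0,1,2,3,4,6]=1  [1,2,3,4,6,7]=6  [2,3,4,5,6,7]=15
  first=0(b) contributes 21
  first=5(i) contributes 7
|[w]| = 28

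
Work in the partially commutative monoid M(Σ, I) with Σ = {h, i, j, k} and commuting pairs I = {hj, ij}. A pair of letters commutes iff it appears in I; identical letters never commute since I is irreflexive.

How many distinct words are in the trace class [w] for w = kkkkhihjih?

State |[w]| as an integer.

drop 0:k onto floor
drop 1:k onto {0:k}
drop 2:k onto {1:k}
drop 3:k onto {2:k}
drop 4:h onto {3:k}
drop 5:i onto {4:h}
drop 6:h onto {5:i}
drop 7:j onto {3:k}
drop 8:i onto {6:h}
drop 9:h onto {8:i}
ground layer = {0:k}
drop-orders for the pieces not yet dropped (sum over which currently-grounded one goes next):
  1 to go: {7} 1  {9} 1
  2 to go: {7,9} 2  {8,9} 1
  3 to go: {6,8,9} 1  {7,8,9} 3
  4 to go: {5,6,8,9} 1  {6,7,8,9} 4
  5 to go: {4,5,6,8,9} 1  {5,6,7,8,9} 5
  6 to go: {4,5,6,7,8,9} 6
  7 to go: {3,4,5,6,7,8,9} 6
  8 to go: {2,3,4,5,6,7,8,9} 6
  if 0:k drops first: 6 orders

6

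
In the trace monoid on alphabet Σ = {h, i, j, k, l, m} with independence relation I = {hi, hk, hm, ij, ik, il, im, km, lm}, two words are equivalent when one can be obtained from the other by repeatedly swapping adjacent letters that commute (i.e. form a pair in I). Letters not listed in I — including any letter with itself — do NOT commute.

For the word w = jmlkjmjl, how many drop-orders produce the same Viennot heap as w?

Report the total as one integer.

#0=j has no predecessor
#1=m depends on [0:j]
#2=l depends on [0:j]
#3=k depends on [2:l]
#4=j depends on [1:m, 3:k]
#5=m depends on [4:j]
#6=j depends on [5:m]
#7=l depends on [6:j]
sources: [0:j]
N(rest) = Σ N(rest − s) over sources s of rest; N(one piece) = 1:
  size 1 → [7]=1
  size 2 → [6,7]=1
  size 3 → [5,6,7]=1
  size 4 → [4,5,6,7]=1
  size 5 → [1,4,5,6,7]=1  [3,4,5,6,7]=1
  size 6 → [1,3,4,5,6,7]=2  [2,3,4,5,6,7]=1
  first=0(j) contributes 3

3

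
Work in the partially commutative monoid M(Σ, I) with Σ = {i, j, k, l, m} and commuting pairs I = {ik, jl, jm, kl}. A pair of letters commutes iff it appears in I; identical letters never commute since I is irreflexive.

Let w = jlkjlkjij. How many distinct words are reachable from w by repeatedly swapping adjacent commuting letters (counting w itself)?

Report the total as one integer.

piece 0:j — minimal
piece 1:l — minimal
piece 2:k rests on {0:j}
piece 3:j rests on {2:k}
piece 4:l rests on {1:l}
piece 5:k rests on {3:j}
piece 6:j rests on {5:k}
piece 7:i rests on {4:l, 6:j}
piece 8:j rests on {7:i}
minimal pieces: {0:j, 1:l}
ways to finish when only these pieces remain (= sum over removing one remaining piece with nothing left below it):
  1 left: {8}→1
  2 left: {7,8}→1
  3 left: {4,7,8}→1  {6,7,8}→1
  4 left: {1,4,7,8}→1  {4,6,7,8}→2  {5,6,7,8}→1
  5 left: {1,4,6,7,8}→3  {3,5,6,7,8}→1  {4,5,6,7,8}→3
  6 left: {1,4,5,6,7,8}→6  {2,3,5,6,7,8}→1  {3,4,5,6,7,8}→4
  7 left: {0,2,3,5,6,7,8}→1  {1,3,4,5,6,7,8}→10  {2,3,4,5,6,7,8}→5
  placing 0:j first → 15 extensions
  placing 1:l first → 6 extensions
total linear extensions = 21

21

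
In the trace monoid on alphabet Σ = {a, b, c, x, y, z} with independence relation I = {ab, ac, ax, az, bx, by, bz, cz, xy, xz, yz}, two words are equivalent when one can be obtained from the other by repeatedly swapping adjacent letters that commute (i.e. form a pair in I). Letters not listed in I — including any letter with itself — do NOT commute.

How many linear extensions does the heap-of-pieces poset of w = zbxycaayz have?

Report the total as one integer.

1368

piece 0:z — minimal
piece 1:b — minimal
piece 2:x — minimal
piece 3:y — minimal
piece 4:c rests on {1:b, 2:x, 3:y}
piece 5:a rests on {3:y}
piece 6:a rests on {5:a}
piece 7:y rests on {4:c, 6:a}
piece 8:z rests on {0:z}
minimal pieces: {0:z, 1:b, 2:x, 3:y}
ways to finish when only these pieces remain (= sum over removing one remaining piece with nothing left below it):
  1 left: {7}→1  {8}→1
  2 left: {0,8}→1  {4,7}→1  {6,7}→1  {7,8}→2
  3 left: {0,7,8}→3  {1,4,7}→1  {2,4,7}→1  {4,6,7}→2  {4,7,8}→3  {5,6,7}→1  {6,7,8}→3
  4 left: {0,4,7,8}→6  {0,6,7,8}→6  {1,2,4,7}→2  {1,4,6,7}→3  {1,4,7,8}→4  {2,4,6,7}→3  {2,4,7,8}→4  {4,5,6,7}→3  {4,6,7,8}→8  {5,6,7,8}→4
  5 left: {0,1,4,7,8}→10  {0,2,4,7,8}→10  {0,4,6,7,8}→20  {0,5,6,7,8}→10  {1,2,4,6,7}→8  {1,2,4,7,8}→10  {1,4,5,6,7}→6  {1,4,6,7,8}→15  {2,4,5,6,7}→6  {2,4,6,7,8}→15  {3,4,5,6,7}→3  {4,5,6,7,8}→15
  6 left: {0,1,2,4,7,8}→30  {0,1,4,6,7,8}→45  {0,2,4,6,7,8}→45  {0,4,5,6,7,8}→45  {1,2,4,5,6,7}→20  {1,2,4,6,7,8}→48  {1,3,4,5,6,7}→9  {1,4,5,6,7,8}→36  {2,3,4,5,6,7}→9  {2,4,5,6,7,8}→36  {3,4,5,6,7,8}→18
  7 left: {0,1,2,4,6,7,8}→168  {0,1,4,5,6,7,8}→126  {0,2,4,5,6,7,8}→126  {0,3,4,5,6,7,8}→63  {1,2,3,4,5,6,7}→38  {1,2,4,5,6,7,8}→140  {1,3,4,5,6,7,8}→63  {2,3,4,5,6,7,8}→63
  placing 0:z first → 304 extensions
  placing 1:b first → 252 extensions
  placing 2:x first → 252 extensions
  placing 3:y first → 560 extensions
total linear extensions = 1368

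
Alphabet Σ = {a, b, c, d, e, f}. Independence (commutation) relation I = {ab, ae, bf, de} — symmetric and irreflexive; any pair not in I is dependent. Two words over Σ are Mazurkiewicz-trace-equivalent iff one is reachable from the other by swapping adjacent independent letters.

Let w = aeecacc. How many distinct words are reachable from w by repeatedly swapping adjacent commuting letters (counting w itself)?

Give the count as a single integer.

3

0(a) covers ∅
1(e) covers ∅
2(e) covers 1:e
3(c) covers 0:a, 2:e
4(a) covers 3:c
5(c) covers 4:a
6(c) covers 5:c
floor of heap: 0:a, 1:e
completions by unplaced set U, small U first (add the entries for U minus each lowest piece of U):
  |U|=1: {6}:1
  |U|=2: {5,6}:1
  |U|=3: {4,5,6}:1
  |U|=4: {3,4,5,6}:1
  |U|=5: {0,3,4,5,6}:1  {2,3,4,5,6}:1
  start at 0(a): 1
  start at 1(e): 2
sum over floor = 3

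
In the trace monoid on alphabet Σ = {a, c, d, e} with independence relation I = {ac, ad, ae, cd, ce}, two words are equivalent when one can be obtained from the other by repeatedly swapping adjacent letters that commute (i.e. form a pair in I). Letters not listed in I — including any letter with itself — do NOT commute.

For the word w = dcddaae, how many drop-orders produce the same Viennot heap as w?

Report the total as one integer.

105

drop 0:d onto floor
drop 1:c onto floor
drop 2:d onto {0:d}
drop 3:d onto {2:d}
drop 4:a onto floor
drop 5:a onto {4:a}
drop 6:e onto {3:d}
ground layer = {0:d, 1:c, 4:a}
drop-orders for the pieces not yet dropped (sum over which currently-grounded one goes next):
  1 to go: {1} 1  {5} 1  {6} 1
  2 to go: {1,5} 2  {1,6} 2  {3,6} 1  {4,5} 1  {5,6} 2
  3 to go: {1,3,6} 3  {1,4,5} 3  {1,5,6} 6  {2,3,6} 1  {3,5,6} 3  {4,5,6} 3
  4 to go: {0,2,3,6} 1  {1,2,3,6} 4  {1,3,5,6} 12  {1,4,5,6} 12  {2,3,5,6} 4  {3,4,5,6} 6
  5 to go: {0,1,2,3,6} 5  {0,2,3,5,6} 5  {1,2,3,5,6} 20  {1,3,4,5,6} 30  {2,3,4,5,6} 10
  if 0:d drops first: 60 orders
  if 1:c drops first: 15 orders
  if 4:a drops first: 30 orders
heap linearizations: 105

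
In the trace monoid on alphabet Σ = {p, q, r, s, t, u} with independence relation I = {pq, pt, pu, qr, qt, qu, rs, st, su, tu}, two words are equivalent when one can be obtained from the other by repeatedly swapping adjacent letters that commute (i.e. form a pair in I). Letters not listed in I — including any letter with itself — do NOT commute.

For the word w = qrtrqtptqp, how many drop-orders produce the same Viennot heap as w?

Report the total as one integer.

720

0(q) covers ∅
1(r) covers ∅
2(t) covers 1:r
3(r) covers 2:t
4(q) covers 0:q
5(t) covers 3:r
6(p) covers 3:r
7(t) covers 5:t
8(q) covers 4:q
9(p) covers 6:p
floor of heap: 0:q, 1:r
completions by unplaced set U, small U first (add the entries for U minus each lowest piece of U):
  |U|=1: {7}:1  {8}:1  {9}:1
  |U|=2: {4,8}:1  {5,7}:1  {6,9}:1  {7,8}:2  {7,9}:2  {8,9}:2
  |U|=3: {0,4,8}:1  {4,7,8}:3  {4,8,9}:3  {5,7,8}:3  {5,7,9}:3  {6,7,9}:3  {6,8,9}:3  {7,8,9}:6
  |U|=4: {0,4,7,8}:4  {0,4,8,9}:4  {4,5,7,8}:6  {4,6,8,9}:6  {4,7,8,9}:12  {5,6,7,9}:6  {5,7,8,9}:12  {6,7,8,9}:12
  |U|=5: {0,4,5,7,8}:10  {0,4,6,8,9}:10  {0,4,7,8,9}:20  {3,5,6,7,9}:6  {4,5,7,8,9}:30  {4,6,7,8,9}:30  {5,6,7,8,9}:30
  |U|=6: {0,4,5,7,8,9}:60  {0,4,6,7,8,9}:60  {2,3,5,6,7,9}:6  {3,5,6,7,8,9}:36  {4,5,6,7,8,9}:90
  |U|=7: {0,4,5,6,7,8,9}:210  {1,2,3,5,6,7,9}:6  {2,3,5,6,7,8,9}:42  {3,4,5,6,7,8,9}:126
  |U|=8: {0,3,4,5,6,7,8,9}:336  {1,2,3,5,6,7,8,9}:48  {2,3,4,5,6,7,8,9}:168
  start at 0(q): 216
  start at 1(r): 504
sum over floor = 720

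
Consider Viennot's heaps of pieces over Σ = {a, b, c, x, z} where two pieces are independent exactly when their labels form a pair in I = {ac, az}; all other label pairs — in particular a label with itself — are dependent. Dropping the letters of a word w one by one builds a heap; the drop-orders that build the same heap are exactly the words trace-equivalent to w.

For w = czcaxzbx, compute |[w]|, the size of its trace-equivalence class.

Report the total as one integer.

4

drop 0:c onto floor
drop 1:z onto {0:c}
drop 2:c onto {1:z}
drop 3:a onto floor
drop 4:x onto {2:c, 3:a}
drop 5:z onto {4:x}
drop 6:b onto {5:z}
drop 7:x onto {6:b}
ground layer = {0:c, 3:a}
drop-orders for the pieces not yet dropped (sum over which currently-grounded one goes next):
  1 to go: {7} 1
  2 to go: {6,7} 1
  3 to go: {5,6,7} 1
  4 to go: {4,5,6,7} 1
  5 to go: {2,4,5,6,7} 1  {3,4,5,6,7} 1
  6 to go: {1,2,4,5,6,7} 1  {2,3,4,5,6,7} 2
  if 0:c drops first: 3 orders
  if 3:a drops first: 1 orders
heap linearizations: 4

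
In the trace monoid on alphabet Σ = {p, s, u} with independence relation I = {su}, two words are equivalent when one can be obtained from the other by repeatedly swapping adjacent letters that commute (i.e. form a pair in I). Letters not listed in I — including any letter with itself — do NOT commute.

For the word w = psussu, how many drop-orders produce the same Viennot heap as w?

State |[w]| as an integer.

10

drop 0:p onto floor
drop 1:s onto {0:p}
drop 2:u onto {0:p}
drop 3:s onto {1:s}
drop 4:s onto {3:s}
drop 5:u onto {2:u}
ground layer = {0:p}
drop-orders for the pieces not yet dropped (sum over which currently-grounded one goes next):
  1 to go: {4} 1  {5} 1
  2 to go: {2,5} 1  {3,4} 1  {4,5} 2
  3 to go: {1,3,4} 1  {2,4,5} 3  {3,4,5} 3
  4 to go: {1,3,4,5} 4  {2,3,4,5} 6
  if 0:p drops first: 10 orders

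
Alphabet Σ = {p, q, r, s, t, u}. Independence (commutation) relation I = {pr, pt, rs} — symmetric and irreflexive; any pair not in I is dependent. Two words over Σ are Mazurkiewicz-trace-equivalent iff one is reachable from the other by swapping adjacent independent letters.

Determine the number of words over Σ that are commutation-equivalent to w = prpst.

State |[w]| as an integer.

drop 0:p onto floor
drop 1:r onto floor
drop 2:p onto {0:p}
drop 3:s onto {2:p}
drop 4:t onto {1:r, 3:s}
ground layer = {0:p, 1:r}
drop-orders for the pieces not yet dropped (sum over which currently-grounded one goes next):
  1 to go: {4} 1
  2 to go: {1,4} 1  {3,4} 1
  3 to go: {1,3,4} 2  {2,3,4} 1
  if 0:p drops first: 3 orders
  if 1:r drops first: 1 orders
heap linearizations: 4

4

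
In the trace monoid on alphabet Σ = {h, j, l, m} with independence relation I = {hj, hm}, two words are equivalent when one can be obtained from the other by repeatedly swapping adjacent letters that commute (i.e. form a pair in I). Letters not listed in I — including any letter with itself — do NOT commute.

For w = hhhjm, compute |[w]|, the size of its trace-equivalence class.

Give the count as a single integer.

#0=h has no predecessor
#1=h depends on [0:h]
#2=h depends on [1:h]
#3=j has no predecessor
#4=m depends on [3:j]
sources: [0:h, 3:j]
N(rest) = Σ N(rest − s) over sources s of rest; N(one piece) = 1:
  size 1 → [2]=1  [4]=1
  size 2 → [1,2]=1  [2,4]=2  [3,4]=1
  size 3 → [0,1,2]=1  [1,2,4]=3  [2,3,4]=3
  first=0(h) contributes 6
  first=3(j) contributes 4
|[w]| = 10

10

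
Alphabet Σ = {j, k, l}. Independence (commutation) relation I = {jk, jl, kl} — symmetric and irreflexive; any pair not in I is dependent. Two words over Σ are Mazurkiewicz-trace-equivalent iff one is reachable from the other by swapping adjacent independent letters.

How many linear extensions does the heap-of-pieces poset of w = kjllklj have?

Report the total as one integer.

drop 0:k onto floor
drop 1:j onto floor
drop 2:l onto floor
drop 3:l onto {2:l}
drop 4:k onto {0:k}
drop 5:l onto {3:l}
drop 6:j onto {1:j}
ground layer = {0:k, 1:j, 2:l}
drop-orders for the pieces not yet dropped (sum over which currently-grounded one goes next):
  1 to go: {4} 1  {5} 1  {6} 1
  2 to go: {0,4} 1  {1,6} 1  {3,5} 1  {4,5} 2  {4,6} 2  {5,6} 2
  3 to go: {0,4,5} 3  {0,4,6} 3  {1,4,6} 3  {1,5,6} 3  {2,3,5} 1  {3,4,5} 3  {3,5,6} 3  {4,5,6} 6
  4 to go: {0,1,4,6} 6  {0,3,4,5} 6  {0,4,5,6} 12  {1,3,5,6} 6  {1,4,5,6} 12  {2,3,4,5} 4  {2,3,5,6} 4  {3,4,5,6} 12
  5 to go: {0,1,4,5,6} 30  {0,2,3,4,5} 10  {0,3,4,5,6} 30  {1,2,3,5,6} 10  {1,3,4,5,6} 30  {2,3,4,5,6} 20
  if 0:k drops first: 60 orders
  if 1:j drops first: 60 orders
  if 2:l drops first: 90 orders
heap linearizations: 210

210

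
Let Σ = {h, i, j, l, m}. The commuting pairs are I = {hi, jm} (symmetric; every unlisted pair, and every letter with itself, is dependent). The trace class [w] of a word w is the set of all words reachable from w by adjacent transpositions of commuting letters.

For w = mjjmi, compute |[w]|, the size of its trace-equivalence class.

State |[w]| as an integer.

piece 0:m — minimal
piece 1:j — minimal
piece 2:j rests on {1:j}
piece 3:m rests on {0:m}
piece 4:i rests on {2:j, 3:m}
minimal pieces: {0:m, 1:j}
ways to finish when only these pieces remain (= sum over removing one remaining piece with nothing left below it):
  1 left: {4}→1
  2 left: {2,4}→1  {3,4}→1
  3 left: {0,3,4}→1  {1,2,4}→1  {2,3,4}→2
  placing 0:m first → 3 extensions
  placing 1:j first → 3 extensions
total linear extensions = 6

6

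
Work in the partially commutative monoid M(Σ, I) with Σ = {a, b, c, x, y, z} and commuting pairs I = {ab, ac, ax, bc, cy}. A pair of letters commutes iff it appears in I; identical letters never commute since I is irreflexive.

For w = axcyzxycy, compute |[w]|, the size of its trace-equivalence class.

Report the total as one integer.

drop 0:a onto floor
drop 1:x onto floor
drop 2:c onto {1:x}
drop 3:y onto {0:a, 1:x}
drop 4:z onto {2:c, 3:y}
drop 5:x onto {4:z}
drop 6:y onto {5:x}
drop 7:c onto {5:x}
drop 8:y onto {6:y}
ground layer = {0:a, 1:x}
drop-orders for the pieces not yet dropped (sum over which currently-grounded one goes next):
  1 to go: {7} 1  {8} 1
  2 to go: {6,8} 1  {7,8} 2
  3 to go: {6,7,8} 3
  4 to go: {5,6,7,8} 3
  5 to go: {4,5,6,7,8} 3
  6 to go: {2,4,5,6,7,8} 3  {3,4,5,6,7,8} 3
  7 to go: {0,3,4,5,6,7,8} 3  {2,3,4,5,6,7,8} 6
  if 0:a drops first: 6 orders
  if 1:x drops first: 9 orders
heap linearizations: 15

15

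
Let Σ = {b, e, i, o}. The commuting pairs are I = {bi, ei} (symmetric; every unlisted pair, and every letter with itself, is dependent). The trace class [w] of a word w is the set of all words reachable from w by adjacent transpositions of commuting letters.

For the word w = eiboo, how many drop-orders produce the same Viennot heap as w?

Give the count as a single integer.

drop 0:e onto floor
drop 1:i onto floor
drop 2:b onto {0:e}
drop 3:o onto {1:i, 2:b}
drop 4:o onto {3:o}
ground layer = {0:e, 1:i}
drop-orders for the pieces not yet dropped (sum over which currently-grounded one goes next):
  1 to go: {4} 1
  2 to go: {3,4} 1
  3 to go: {1,3,4} 1  {2,3,4} 1
  if 0:e drops first: 2 orders
  if 1:i drops first: 1 orders
heap linearizations: 3

3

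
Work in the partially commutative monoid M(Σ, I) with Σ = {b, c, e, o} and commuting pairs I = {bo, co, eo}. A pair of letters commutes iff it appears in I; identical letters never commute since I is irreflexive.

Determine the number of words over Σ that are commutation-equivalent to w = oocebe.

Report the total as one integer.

0(o) covers ∅
1(o) covers 0:o
2(c) covers ∅
3(e) covers 2:c
4(b) covers 3:e
5(e) covers 4:b
floor of heap: 0:o, 2:c
completions by unplaced set U, small U first (add the entries for U minus each lowest piece of U):
  |U|=1: {1}:1  {5}:1
  |U|=2: {0,1}:1  {1,5}:2  {4,5}:1
  |U|=3: {0,1,5}:3  {1,4,5}:3  {3,4,5}:1
  |U|=4: {0,1,4,5}:6  {1,3,4,5}:4  {2,3,4,5}:1
  start at 0(o): 5
  start at 2(c): 10
sum over floor = 15

15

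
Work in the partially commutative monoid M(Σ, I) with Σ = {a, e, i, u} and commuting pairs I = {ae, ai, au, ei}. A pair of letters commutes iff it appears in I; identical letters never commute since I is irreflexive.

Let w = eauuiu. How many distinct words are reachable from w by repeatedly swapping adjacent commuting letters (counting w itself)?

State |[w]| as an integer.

6

drop 0:e onto floor
drop 1:a onto floor
drop 2:u onto {0:e}
drop 3:u onto {2:u}
drop 4:i onto {3:u}
drop 5:u onto {4:i}
ground layer = {0:e, 1:a}
drop-orders for the pieces not yet dropped (sum over which currently-grounded one goes next):
  1 to go: {1} 1  {5} 1
  2 to go: {1,5} 2  {4,5} 1
  3 to go: {1,4,5} 3  {3,4,5} 1
  4 to go: {1,3,4,5} 4  {2,3,4,5} 1
  if 0:e drops first: 5 orders
  if 1:a drops first: 1 orders
heap linearizations: 6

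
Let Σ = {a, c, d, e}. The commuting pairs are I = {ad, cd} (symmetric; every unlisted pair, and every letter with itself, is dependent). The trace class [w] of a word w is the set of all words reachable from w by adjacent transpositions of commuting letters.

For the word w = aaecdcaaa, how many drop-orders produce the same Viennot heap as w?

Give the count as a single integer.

6

#0=a has no predecessor
#1=a depends on [0:a]
#2=e depends on [1:a]
#3=c depends on [2:e]
#4=d depends on [2:e]
#5=c depends on [3:c]
#6=a depends on [5:c]
#7=a depends on [6:a]
#8=a depends on [7:a]
sources: [0:a]
N(rest) = Σ N(rest − s) over sources s of rest; N(one piece) = 1:
  size 1 → [4]=1  [8]=1
  size 2 → [4,8]=2  [7,8]=1
  size 3 → [4,7,8]=3  [6,7,8]=1
  size 4 → [4,6,7,8]=4  [5,6,7,8]=1
  size 5 → [3,5,6,7,8]=1  [4,5,6,7,8]=5
  size 6 → [3,4,5,6,7,8]=6
  size 7 → [2,3,4,5,6,7,8]=6
  first=0(a) contributes 6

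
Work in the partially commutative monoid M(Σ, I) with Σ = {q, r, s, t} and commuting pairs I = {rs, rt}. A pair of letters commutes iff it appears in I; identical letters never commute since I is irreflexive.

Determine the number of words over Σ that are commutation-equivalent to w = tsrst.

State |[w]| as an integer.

5

drop 0:t onto floor
drop 1:s onto {0:t}
drop 2:r onto floor
drop 3:s onto {1:s}
drop 4:t onto {3:s}
ground layer = {0:t, 2:r}
drop-orders for the pieces not yet dropped (sum over which currently-grounded one goes next):
  1 to go: {2} 1  {4} 1
  2 to go: {2,4} 2  {3,4} 1
  3 to go: {1,3,4} 1  {2,3,4} 3
  if 0:t drops first: 4 orders
  if 2:r drops first: 1 orders
heap linearizations: 5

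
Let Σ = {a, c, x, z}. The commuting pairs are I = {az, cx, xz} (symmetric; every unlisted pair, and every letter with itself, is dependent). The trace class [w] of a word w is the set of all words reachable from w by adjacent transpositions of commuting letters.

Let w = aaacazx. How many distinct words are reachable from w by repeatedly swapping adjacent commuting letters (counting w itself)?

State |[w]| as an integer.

3

0(a) covers ∅
1(a) covers 0:a
2(a) covers 1:a
3(c) covers 2:a
4(a) covers 3:c
5(z) covers 3:c
6(x) covers 4:a
floor of heap: 0:a
completions by unplaced set U, small U first (add the entries for U minus each lowest piece of U):
  |U|=1: {5}:1  {6}:1
  |U|=2: {4,6}:1  {5,6}:2
  |U|=3: {4,5,6}:3
  |U|=4: {3,4,5,6}:3
  |U|=5: {2,3,4,5,6}:3
  start at 0(a): 3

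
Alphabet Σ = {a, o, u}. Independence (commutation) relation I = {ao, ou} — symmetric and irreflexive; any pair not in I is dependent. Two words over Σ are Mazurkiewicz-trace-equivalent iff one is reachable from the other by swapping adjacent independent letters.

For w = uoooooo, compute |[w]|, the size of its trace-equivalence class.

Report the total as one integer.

7

0(u) covers ∅
1(o) covers ∅
2(o) covers 1:o
3(o) covers 2:o
4(o) covers 3:o
5(o) covers 4:o
6(o) covers 5:o
floor of heap: 0:u, 1:o
completions by unplaced set U, small U first (add the entries for U minus each lowest piece of U):
  |U|=1: {0}:1  {6}:1
  |U|=2: {0,6}:2  {5,6}:1
  |U|=3: {0,5,6}:3  {4,5,6}:1
  |U|=4: {0,4,5,6}:4  {3,4,5,6}:1
  |U|=5: {0,3,4,5,6}:5  {2,3,4,5,6}:1
  start at 0(u): 1
  start at 1(o): 6
sum over floor = 7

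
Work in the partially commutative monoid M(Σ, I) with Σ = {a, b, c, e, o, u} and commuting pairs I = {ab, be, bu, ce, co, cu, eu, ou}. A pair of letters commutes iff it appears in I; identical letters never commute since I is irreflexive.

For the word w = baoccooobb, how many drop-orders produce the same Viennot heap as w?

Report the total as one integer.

30

drop 0:b onto floor
drop 1:a onto floor
drop 2:o onto {0:b, 1:a}
drop 3:c onto {0:b, 1:a}
drop 4:c onto {3:c}
drop 5:o onto {2:o}
drop 6:o onto {5:o}
drop 7:o onto {6:o}
drop 8:b onto {4:c, 7:o}
drop 9:b onto {8:b}
ground layer = {0:b, 1:a}
drop-orders for the pieces not yet dropped (sum over which currently-grounded one goes next):
  1 to go: {9} 1
  2 to go: {8,9} 1
  3 to go: {4,8,9} 1  {7,8,9} 1
  4 to go: {3,4,8,9} 1  {4,7,8,9} 2  {6,7,8,9} 1
  5 to go: {3,4,7,8,9} 3  {4,6,7,8,9} 3  {5,6,7,8,9} 1
  6 to go: {2,5,6,7,8,9} 1  {3,4,6,7,8,9} 6  {4,5,6,7,8,9} 4
  7 to go: {2,4,5,6,7,8,9} 5  {3,4,5,6,7,8,9} 10
  8 to go: {2,3,4,5,6,7,8,9} 15
  if 0:b drops first: 15 orders
  if 1:a drops first: 15 orders
heap linearizations: 30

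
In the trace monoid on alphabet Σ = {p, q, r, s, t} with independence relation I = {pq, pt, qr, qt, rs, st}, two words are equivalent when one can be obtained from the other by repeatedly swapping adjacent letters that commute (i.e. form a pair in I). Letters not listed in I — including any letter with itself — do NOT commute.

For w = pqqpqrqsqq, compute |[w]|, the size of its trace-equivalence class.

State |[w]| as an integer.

drop 0:p onto floor
drop 1:q onto floor
drop 2:q onto {1:q}
drop 3:p onto {0:p}
drop 4:q onto {2:q}
drop 5:r onto {3:p}
drop 6:q onto {4:q}
drop 7:s onto {3:p, 6:q}
drop 8:q onto {7:s}
drop 9:q onto {8:q}
ground layer = {0:p, 1:q}
drop-orders for the pieces not yet dropped (sum over which currently-grounded one goes next):
  1 to go: {5} 1  {9} 1
  2 to go: {5,9} 2  {8,9} 1
  3 to go: {5,8,9} 3  {7,8,9} 1
  4 to go: {5,7,8,9} 4  {6,7,8,9} 1
  5 to go: {3,5,7,8,9} 4  {4,6,7,8,9} 1  {5,6,7,8,9} 5
  6 to go: {0,3,5,7,8,9} 4  {2,4,6,7,8,9} 1  {3,5,6,7,8,9} 9  {4,5,6,7,8,9} 6
  7 to go: {0,3,5,6,7,8,9} 13  {1,2,4,6,7,8,9} 1  {2,4,5,6,7,8,9} 7  {3,4,5,6,7,8,9} 15
  8 to go: {0,3,4,5,6,7,8,9} 28  {1,2,4,5,6,7,8,9} 8  {2,3,4,5,6,7,8,9} 22
  if 0:p drops first: 30 orders
  if 1:q drops first: 50 orders
heap linearizations: 80

80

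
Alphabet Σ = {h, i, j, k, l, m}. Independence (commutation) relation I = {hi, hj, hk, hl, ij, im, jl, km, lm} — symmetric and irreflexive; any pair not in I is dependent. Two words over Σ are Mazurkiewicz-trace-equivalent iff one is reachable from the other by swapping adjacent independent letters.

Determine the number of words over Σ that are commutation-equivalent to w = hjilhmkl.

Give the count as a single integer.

153

#0=h has no predecessor
#1=j has no predecessor
#2=i has no predecessor
#3=l depends on [2:i]
#4=h depends on [0:h]
#5=m depends on [1:j, 4:h]
#6=k depends on [1:j, 3:l]
#7=l depends on [6:k]
sources: [0:h, 1:j, 2:i]
N(rest) = Σ N(rest − s) over sources s of rest; N(one piece) = 1:
  size 1 → [5]=1  [7]=1
  size 2 → [4,5]=1  [5,7]=2  [6,7]=1
  size 3 → [0,4,5]=1  [3,6,7]=1  [4,5,7]=3  [5,6,7]=3
  size 4 → [0,4,5,7]=4  [1,5,6,7]=3  [2,3,6,7]=1  [3,5,6,7]=4  [4,5,6,7]=6
  size 5 → [0,4,5,6,7]=10  [1,3,5,6,7]=7  [1,4,5,6,7]=9  [2,3,5,6,7]=5  [3,4,5,6,7]=10
  size 6 → [0,1,4,5,6,7]=19  [0,3,4,5,6,7]=20  [1,2,3,5,6,7]=12  [1,3,4,5,6,7]=26  [2,3,4,5,6,7]=15
  first=0(h) contributes 53
  first=1(j) contributes 35
  first=2(i) contributes 65
|[w]| = 153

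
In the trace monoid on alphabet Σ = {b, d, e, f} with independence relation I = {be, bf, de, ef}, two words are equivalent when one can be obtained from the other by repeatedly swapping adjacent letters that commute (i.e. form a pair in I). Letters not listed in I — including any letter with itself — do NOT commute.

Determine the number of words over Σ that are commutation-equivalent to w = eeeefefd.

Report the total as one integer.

0(e) covers ∅
1(e) covers 0:e
2(e) covers 1:e
3(e) covers 2:e
4(f) covers ∅
5(e) covers 3:e
6(f) covers 4:f
7(d) covers 6:f
floor of heap: 0:e, 4:f
completions by unplaced set U, small U first (add the entries for U minus each lowest piece of U):
  |U|=1: {5}:1  {7}:1
  |U|=2: {3,5}:1  {5,7}:2  {6,7}:1
  |U|=3: {2,3,5}:1  {3,5,7}:3  {4,6,7}:1  {5,6,7}:3
  |U|=4: {1,2,3,5}:1  {2,3,5,7}:4  {3,5,6,7}:6  {4,5,6,7}:4
  |U|=5: {0,1,2,3,5}:1  {1,2,3,5,7}:5  {2,3,5,6,7}:10  {3,4,5,6,7}:10
  |U|=6: {0,1,2,3,5,7}:6  {1,2,3,5,6,7}:15  {2,3,4,5,6,7}:20
  start at 0(e): 35
  start at 4(f): 21
sum over floor = 56

56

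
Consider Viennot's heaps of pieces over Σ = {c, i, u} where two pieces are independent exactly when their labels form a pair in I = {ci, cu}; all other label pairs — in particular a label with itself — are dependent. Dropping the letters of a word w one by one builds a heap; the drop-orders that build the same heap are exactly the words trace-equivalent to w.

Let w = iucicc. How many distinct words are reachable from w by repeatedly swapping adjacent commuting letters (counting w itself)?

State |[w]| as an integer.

20

drop 0:i onto floor
drop 1:u onto {0:i}
drop 2:c onto floor
drop 3:i onto {1:u}
drop 4:c onto {2:c}
drop 5:c onto {4:c}
ground layer = {0:i, 2:c}
drop-orders for the pieces not yet dropped (sum over which currently-grounded one goes next):
  1 to go: {3} 1  {5} 1
  2 to go: {1,3} 1  {3,5} 2  {4,5} 1
  3 to go: {0,1,3} 1  {1,3,5} 3  {2,4,5} 1  {3,4,5} 3
  4 to go: {0,1,3,5} 4  {1,3,4,5} 6  {2,3,4,5} 4
  if 0:i drops first: 10 orders
  if 2:c drops first: 10 orders
heap linearizations: 20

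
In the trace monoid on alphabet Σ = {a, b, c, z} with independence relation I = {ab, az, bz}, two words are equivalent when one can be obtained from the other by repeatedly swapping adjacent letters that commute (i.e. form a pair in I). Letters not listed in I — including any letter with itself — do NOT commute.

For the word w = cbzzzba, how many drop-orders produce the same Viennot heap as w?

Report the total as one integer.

#0=c has no predecessor
#1=b depends on [0:c]
#2=z depends on [0:c]
#3=z depends on [2:z]
#4=z depends on [3:z]
#5=b depends on [1:b]
#6=a depends on [0:c]
sources: [0:c]
N(rest) = Σ N(rest − s) over sources s of rest; N(one piece) = 1:
  size 1 → [4]=1  [5]=1  [6]=1
  size 2 → [1,5]=1  [3,4]=1  [4,5]=2  [4,6]=2  [5,6]=2
  size 3 → [1,4,5]=3  [1,5,6]=3  [2,3,4]=1  [3,4,5]=3  [3,4,6]=3  [4,5,6]=6
  size 4 → [1,3,4,5]=6  [1,4,5,6]=12  [2,3,4,5]=4  [2,3,4,6]=4  [3,4,5,6]=12
  size 5 → [1,2,3,4,5]=10  [1,3,4,5,6]=30  [2,3,4,5,6]=20
  first=0(c) contributes 60

60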